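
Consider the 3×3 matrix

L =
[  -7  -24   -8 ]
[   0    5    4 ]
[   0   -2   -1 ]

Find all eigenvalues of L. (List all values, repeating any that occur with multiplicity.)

Set up det(rI - L) = 0.
Expanding the 3×3 determinant: p(r) = r^3 + 3r^2 - 25r + 21.
Rational-root test: r = 1 gives p(1) = 0.
Dividing by (r - 1) leaves r^2 + 4r - 21.
The quadratic factors as (r + 7)·(r - 3).
Eigenvalues: -7, 1, 3.

-7, 1, 3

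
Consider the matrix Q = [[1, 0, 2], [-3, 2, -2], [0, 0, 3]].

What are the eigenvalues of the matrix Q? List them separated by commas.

The characteristic polynomial is p(t) = det(tI - Q).
Cofactor expansion gives p(t) = t^3 - 6t^2 + 11t - 6.
Since p(2) = 0, t = 2 is a root.
Dividing by (t - 2) leaves t^2 - 4t + 3.
The quadratic factors as (t - 1)·(t - 3).
Eigenvalues: 1, 2, 3.

1, 2, 3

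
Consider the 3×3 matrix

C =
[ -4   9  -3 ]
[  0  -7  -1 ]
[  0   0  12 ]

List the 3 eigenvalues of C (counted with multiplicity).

-7, -4, 12

C is upper triangular, so its eigenvalues are the diagonal entries.
Diagonal: -4, -7, 12.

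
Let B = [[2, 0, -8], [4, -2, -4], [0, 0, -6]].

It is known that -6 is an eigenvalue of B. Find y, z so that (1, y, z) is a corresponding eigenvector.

We need (B + 6I)v = 0.
B + 6I = [[8, 0, -8], [4, 4, -4], [0, 0, 0]].
Row 1: (8)·1 + (0)·y + (-8)·z = 0
Row 2: (4)·1 + (4)·y + (-4)·z = 0
Row 3: (0)·1 + (0)·y + (0)·z = 0
Solving gives y = 0, z = 1.
Check: B·(1, 0, 1) = (-6, 0, -6) = -6·(1, 0, 1).

0, 1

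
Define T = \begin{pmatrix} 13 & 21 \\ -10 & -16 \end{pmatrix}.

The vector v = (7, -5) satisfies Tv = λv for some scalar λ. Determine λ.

Compute Tv: T·(7, -5) = (-14, 10).
Since Tv = λv, compare component 1: -14 = λ·7, so λ = -2.

-2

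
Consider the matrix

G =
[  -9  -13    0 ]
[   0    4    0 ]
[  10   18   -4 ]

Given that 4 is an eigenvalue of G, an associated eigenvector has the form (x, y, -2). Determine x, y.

We need (G - 4I)v = 0.
G - 4I = [[-13, -13, 0], [0, 0, 0], [10, 18, -8]].
Row 1: (-13)·x + (-13)·y + (0)·-2 = 0
Row 2: (0)·x + (0)·y + (0)·-2 = 0
Row 3: (10)·x + (18)·y + (-8)·-2 = 0
Solving gives x = 2, y = -2.
Check: G·(2, -2, -2) = (8, -8, -8) = 4·(2, -2, -2).

2, -2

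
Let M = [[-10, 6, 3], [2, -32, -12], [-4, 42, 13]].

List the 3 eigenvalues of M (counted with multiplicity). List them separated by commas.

The characteristic polynomial is p(λ) = det(λI - M).
Expanding along the first row, p(λ) = λ^3 + 29λ^2 + 278λ + 880.
Since p(-8) = 0, λ = -8 is a root.
Dividing by (λ + 8) leaves λ^2 + 21λ + 110.
The quadratic factors as (λ + 11)·(λ + 10).
Eigenvalues: -11, -10, -8.

-11, -10, -8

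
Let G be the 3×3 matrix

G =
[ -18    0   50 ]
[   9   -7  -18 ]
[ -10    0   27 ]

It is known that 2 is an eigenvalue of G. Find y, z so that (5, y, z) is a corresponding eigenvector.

1, 2

We need (G - 2I)v = 0.
G - 2I = [[-20, 0, 50], [9, -9, -18], [-10, 0, 25]].
Row 1: (-20)·5 + (0)·y + (50)·z = 0
Row 2: (9)·5 + (-9)·y + (-18)·z = 0
Row 3: (-10)·5 + (0)·y + (25)·z = 0
Solving gives y = 1, z = 2.
Check: G·(5, 1, 2) = (10, 2, 4) = 2·(5, 1, 2).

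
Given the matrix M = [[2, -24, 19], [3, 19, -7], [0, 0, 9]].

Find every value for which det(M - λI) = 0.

9, 10, 11

The characteristic polynomial is p(λ) = det(λI - M).
Cofactor expansion gives p(λ) = λ^3 - 30λ^2 + 299λ - 990.
Since p(9) = 0, λ = 9 is a root.
Dividing by (λ - 9) leaves λ^2 - 21λ + 110.
The quadratic factors as (λ - 10)·(λ - 11).
Eigenvalues: 9, 10, 11.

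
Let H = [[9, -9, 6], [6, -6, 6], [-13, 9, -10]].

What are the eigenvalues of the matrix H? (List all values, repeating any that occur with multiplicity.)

Set up det(sI - H) = 0.
Expanding the 3×3 determinant: p(s) = s^3 + 7s^2 - 6s - 72.
Since p(-6) = 0, s = -6 is a root.
Dividing by (s + 6) leaves s^2 + s - 12.
The quadratic factors as (s + 4)·(s - 3).
Eigenvalues: -6, -4, 3.

-6, -4, 3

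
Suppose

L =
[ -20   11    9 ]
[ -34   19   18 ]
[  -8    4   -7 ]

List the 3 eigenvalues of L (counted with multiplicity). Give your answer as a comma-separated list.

The characteristic polynomial is p(λ) = det(λI - L).
Expanding the 3×3 determinant: p(λ) = λ^3 + 8λ^2 + λ - 42.
Try λ = 2: p(2) = 0, so 2 is a root.
Dividing by (λ - 2) leaves λ^2 + 10λ + 21.
The quadratic factors as (λ + 7)·(λ + 3).
Eigenvalues: -7, -3, 2.

-7, -3, 2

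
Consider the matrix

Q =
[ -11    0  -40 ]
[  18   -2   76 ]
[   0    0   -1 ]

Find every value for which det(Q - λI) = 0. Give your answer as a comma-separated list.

-11, -2, -1

Compute the characteristic polynomial p(r) = det(rI - Q).
Expanding along the first row, p(r) = r^3 + 14r^2 + 35r + 22.
Rational-root test: r = -1 gives p(-1) = 0.
Dividing by (r + 1) leaves r^2 + 13r + 22.
The quadratic factors as (r + 11)·(r + 2).
Eigenvalues: -11, -2, -1.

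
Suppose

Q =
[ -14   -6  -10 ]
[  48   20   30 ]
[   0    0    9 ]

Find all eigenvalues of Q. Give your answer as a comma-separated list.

2, 4, 9

The characteristic polynomial is p(λ) = det(λI - Q).
Expanding the 3×3 determinant: p(λ) = λ^3 - 15λ^2 + 62λ - 72.
Try λ = 2: p(2) = 0, so 2 is a root.
Factor out (λ - 2): p(λ) = (λ - 2)·(λ^2 - 13λ + 36).
The quadratic factors as (λ - 4)·(λ - 9).
Eigenvalues: 2, 4, 9.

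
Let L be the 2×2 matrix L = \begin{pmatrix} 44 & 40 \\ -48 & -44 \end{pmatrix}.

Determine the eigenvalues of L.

-4, 4

det(L - μI) = (44 - μ)(-44 - μ) - (40)·(-48) = μ^2 - 16.
This factors as (μ + 4)·(μ - 4) = 0.
Eigenvalues: -4, 4.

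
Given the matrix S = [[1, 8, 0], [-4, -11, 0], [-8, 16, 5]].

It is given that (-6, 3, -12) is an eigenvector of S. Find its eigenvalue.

Compute Sv: S·(-6, 3, -12) = (18, -9, 36).
Since Sv = λv, compare component 1: 18 = λ·-6, so λ = -3.

-3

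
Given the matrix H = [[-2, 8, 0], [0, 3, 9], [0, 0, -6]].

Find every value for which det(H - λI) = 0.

H is upper triangular, so its eigenvalues are the diagonal entries.
Diagonal: -2, 3, -6.

-6, -2, 3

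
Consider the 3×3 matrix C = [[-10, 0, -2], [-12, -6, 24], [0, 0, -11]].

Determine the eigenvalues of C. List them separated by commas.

-11, -10, -6

Compute the characteristic polynomial p(lambda) = det(lambda·I - C).
Expanding the 3×3 determinant: p(lambda) = lambda^3 + 27·lambda^2 + 236·lambda + 660.
Rational-root test: lambda = -6 gives p(-6) = 0.
Dividing by (lambda + 6) leaves lambda^2 + 21·lambda + 110.
The quadratic factors as (lambda + 11)·(lambda + 10).
Eigenvalues: -11, -10, -6.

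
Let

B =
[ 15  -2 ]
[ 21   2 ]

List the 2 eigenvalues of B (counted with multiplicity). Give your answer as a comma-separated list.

8, 9

det(B - λI) = (15 - λ)(2 - λ) - (-2)·(21) = λ^2 - 17λ + 72.
This factors as (λ - 8)·(λ - 9) = 0.
Eigenvalues: 8, 9.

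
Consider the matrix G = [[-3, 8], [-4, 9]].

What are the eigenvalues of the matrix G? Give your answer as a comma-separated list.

det(G - μI) = (-3 - μ)(9 - μ) - (8)·(-4) = μ^2 - 6μ + 5.
This factors as (μ - 1)·(μ - 5) = 0.
Eigenvalues: 1, 5.

1, 5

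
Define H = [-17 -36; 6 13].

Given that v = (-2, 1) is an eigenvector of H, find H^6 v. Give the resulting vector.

First find the eigenvalue: Hv = (-2, 1) = 1·(-2, 1), so λ = 1.
Then H^6 v = λ^6·v = 1^6·(-2, 1) = 1·(-2, 1) = (-2, 1).

(-2, 1)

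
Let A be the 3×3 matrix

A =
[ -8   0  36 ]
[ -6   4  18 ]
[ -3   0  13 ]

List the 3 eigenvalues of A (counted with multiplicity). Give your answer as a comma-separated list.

1, 4, 4

The characteristic polynomial is p(lambda) = det(lambda·I - A).
Expanding along the first row, p(lambda) = lambda^3 - 9·lambda^2 + 24·lambda - 16.
Try lambda = 4: p(4) = 0, so 4 is a root.
Factor out (lambda - 4): p(lambda) = (lambda - 4)·(lambda^2 - 5·lambda + 4).
The quadratic factors as (lambda - 1)·(lambda - 4).
Eigenvalues: 1, 4, 4.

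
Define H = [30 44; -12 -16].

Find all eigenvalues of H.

6, 8

det(H - λI) = (30 - λ)(-16 - λ) - (44)·(-12) = λ^2 - 14λ + 48.
This factors as (λ - 6)·(λ - 8) = 0.
Eigenvalues: 6, 8.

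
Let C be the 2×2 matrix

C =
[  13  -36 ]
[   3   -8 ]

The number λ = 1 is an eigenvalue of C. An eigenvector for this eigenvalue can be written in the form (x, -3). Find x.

We need (C - 1I)v = 0.
C - 1I = [[12, -36], [3, -9]].
Row 1: (12)·x + (-36)·-3 = 0
Row 2: (3)·x + (-9)·-3 = 0
Solving gives x = -9.
Check: C·(-9, -3) = (-9, -3) = 1·(-9, -3).

-9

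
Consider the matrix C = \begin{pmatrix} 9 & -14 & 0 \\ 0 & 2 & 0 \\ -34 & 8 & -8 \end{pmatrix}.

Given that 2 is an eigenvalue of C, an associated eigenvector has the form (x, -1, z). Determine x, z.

We need (C - 2I)v = 0.
C - 2I = [[7, -14, 0], [0, 0, 0], [-34, 8, -10]].
Row 1: (7)·x + (-14)·-1 + (0)·z = 0
Row 2: (0)·x + (0)·-1 + (0)·z = 0
Row 3: (-34)·x + (8)·-1 + (-10)·z = 0
Solving gives x = -2, z = 6.
Check: C·(-2, -1, 6) = (-4, -2, 12) = 2·(-2, -1, 6).

-2, 6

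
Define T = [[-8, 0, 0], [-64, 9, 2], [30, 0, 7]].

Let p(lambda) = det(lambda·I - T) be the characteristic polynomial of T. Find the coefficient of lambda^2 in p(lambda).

The coefficient of lambda^2 of det(lambda·I - T) is −trace(T).
trace(T) = (-8) + (9) + (7) = 8, so the coefficient is -8.

-8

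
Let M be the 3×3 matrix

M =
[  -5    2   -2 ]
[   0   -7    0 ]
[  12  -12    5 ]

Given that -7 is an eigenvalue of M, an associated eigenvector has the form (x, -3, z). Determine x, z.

We need (M + 7I)v = 0.
M + 7I = [[2, 2, -2], [0, 0, 0], [12, -12, 12]].
Row 1: (2)·x + (2)·-3 + (-2)·z = 0
Row 2: (0)·x + (0)·-3 + (0)·z = 0
Row 3: (12)·x + (-12)·-3 + (12)·z = 0
Solving gives x = 0, z = -3.
Check: M·(0, -3, -3) = (0, 21, 21) = -7·(0, -3, -3).

0, -3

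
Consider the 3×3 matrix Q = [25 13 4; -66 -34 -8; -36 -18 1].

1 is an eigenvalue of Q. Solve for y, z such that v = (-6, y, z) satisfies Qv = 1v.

12, -3

We need (Q - 1I)v = 0.
Q - 1I = [[24, 13, 4], [-66, -35, -8], [-36, -18, 0]].
Row 1: (24)·-6 + (13)·y + (4)·z = 0
Row 2: (-66)·-6 + (-35)·y + (-8)·z = 0
Row 3: (-36)·-6 + (-18)·y + (0)·z = 0
Solving gives y = 12, z = -3.
Check: Q·(-6, 12, -3) = (-6, 12, -3) = 1·(-6, 12, -3).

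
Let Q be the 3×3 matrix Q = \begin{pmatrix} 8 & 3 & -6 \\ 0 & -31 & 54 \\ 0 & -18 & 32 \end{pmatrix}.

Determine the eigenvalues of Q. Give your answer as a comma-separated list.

Compute the characteristic polynomial p(lambda) = det(lambda·I - Q).
Cofactor expansion gives p(lambda) = lambda^3 - 9·lambda^2 - 12·lambda + 160.
Since p(-4) = 0, lambda = -4 is a root.
Factor out (lambda + 4): p(lambda) = (lambda + 4)·(lambda^2 - 13·lambda + 40).
The quadratic factors as (lambda - 5)·(lambda - 8).
Eigenvalues: -4, 5, 8.

-4, 5, 8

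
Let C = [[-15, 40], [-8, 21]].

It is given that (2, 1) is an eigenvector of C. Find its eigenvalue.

5

Compute Cv: C·(2, 1) = (10, 5).
Since Cv = λv, compare component 1: 10 = λ·2, so λ = 5.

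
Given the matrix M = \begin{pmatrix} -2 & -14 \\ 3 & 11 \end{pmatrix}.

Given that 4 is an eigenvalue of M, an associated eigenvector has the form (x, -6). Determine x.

We need (M - 4I)v = 0.
M - 4I = [[-6, -14], [3, 7]].
Row 1: (-6)·x + (-14)·-6 = 0
Row 2: (3)·x + (7)·-6 = 0
Solving gives x = 14.
Check: M·(14, -6) = (56, -24) = 4·(14, -6).

14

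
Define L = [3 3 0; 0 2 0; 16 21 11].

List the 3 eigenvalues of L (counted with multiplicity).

The characteristic polynomial is p(t) = det(tI - L).
Expanding along the first row, p(t) = t^3 - 16t^2 + 61t - 66.
Since p(3) = 0, t = 3 is a root.
Factor out (t - 3): p(t) = (t - 3)·(t^2 - 13t + 22).
The quadratic factors as (t - 2)·(t - 11).
Eigenvalues: 2, 3, 11.

2, 3, 11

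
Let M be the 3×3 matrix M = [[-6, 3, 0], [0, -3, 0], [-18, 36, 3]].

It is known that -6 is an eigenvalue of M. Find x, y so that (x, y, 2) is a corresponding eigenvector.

1, 0

We need (M + 6I)v = 0.
M + 6I = [[0, 3, 0], [0, 3, 0], [-18, 36, 9]].
Row 1: (0)·x + (3)·y + (0)·2 = 0
Row 2: (0)·x + (3)·y + (0)·2 = 0
Row 3: (-18)·x + (36)·y + (9)·2 = 0
Solving gives x = 1, y = 0.
Check: M·(1, 0, 2) = (-6, 0, -12) = -6·(1, 0, 2).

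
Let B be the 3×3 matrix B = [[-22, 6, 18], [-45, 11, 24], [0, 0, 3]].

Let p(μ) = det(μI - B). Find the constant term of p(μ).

p(μ) = μ^3 + 8μ^2 - 5μ - 84.
The constant term is -84.

-84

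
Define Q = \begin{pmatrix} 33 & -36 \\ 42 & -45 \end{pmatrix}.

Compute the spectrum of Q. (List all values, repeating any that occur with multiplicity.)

det(Q - tI) = (33 - t)(-45 - t) - (-36)·(42) = t^2 + 12t + 27.
This factors as (t + 9)·(t + 3) = 0.
Eigenvalues: -9, -3.

-9, -3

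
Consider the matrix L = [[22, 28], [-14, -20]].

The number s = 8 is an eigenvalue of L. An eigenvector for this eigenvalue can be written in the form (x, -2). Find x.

We need (L - 8I)v = 0.
L - 8I = [[14, 28], [-14, -28]].
Row 1: (14)·x + (28)·-2 = 0
Row 2: (-14)·x + (-28)·-2 = 0
Solving gives x = 4.
Check: L·(4, -2) = (32, -16) = 8·(4, -2).

4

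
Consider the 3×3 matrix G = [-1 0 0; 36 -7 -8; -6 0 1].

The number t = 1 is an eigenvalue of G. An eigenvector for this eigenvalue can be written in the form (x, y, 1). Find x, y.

0, -1

We need (G - 1I)v = 0.
G - 1I = [[-2, 0, 0], [36, -8, -8], [-6, 0, 0]].
Row 1: (-2)·x + (0)·y + (0)·1 = 0
Row 2: (36)·x + (-8)·y + (-8)·1 = 0
Row 3: (-6)·x + (0)·y + (0)·1 = 0
Solving gives x = 0, y = -1.
Check: G·(0, -1, 1) = (0, -1, 1) = 1·(0, -1, 1).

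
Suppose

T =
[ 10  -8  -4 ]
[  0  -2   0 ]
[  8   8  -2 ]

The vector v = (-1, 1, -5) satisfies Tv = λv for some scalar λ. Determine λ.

Compute Tv: T·(-1, 1, -5) = (2, -2, 10).
Since Tv = λv, compare component 1: 2 = λ·-1, so λ = -2.

-2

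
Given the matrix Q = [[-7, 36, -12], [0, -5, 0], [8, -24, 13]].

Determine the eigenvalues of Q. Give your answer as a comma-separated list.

The characteristic polynomial is p(s) = det(sI - Q).
Expanding along the first row, p(s) = s^3 - s^2 - 25s + 25.
Try s = 1: p(1) = 0, so 1 is a root.
Dividing by (s - 1) leaves s^2 - 25.
The quadratic factors as (s + 5)·(s - 5).
Eigenvalues: -5, 1, 5.

-5, 1, 5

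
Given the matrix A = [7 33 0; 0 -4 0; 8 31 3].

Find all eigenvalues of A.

Set up det(lambda·I - A) = 0.
Expanding the 3×3 determinant: p(lambda) = lambda^3 - 6·lambda^2 - 19·lambda + 84.
Try lambda = 7: p(7) = 0, so 7 is a root.
Dividing by (lambda - 7) leaves lambda^2 + lambda - 12.
The quadratic factors as (lambda + 4)·(lambda - 3).
Eigenvalues: -4, 3, 7.

-4, 3, 7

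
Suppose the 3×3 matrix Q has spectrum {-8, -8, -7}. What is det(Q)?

det(Q) is the product of the eigenvalues: (-8) · (-8) · (-7) = -448.

-448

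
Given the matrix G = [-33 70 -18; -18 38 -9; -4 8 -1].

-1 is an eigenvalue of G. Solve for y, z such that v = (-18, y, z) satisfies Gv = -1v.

We need (G + 1I)v = 0.
G + 1I = [[-32, 70, -18], [-18, 39, -9], [-4, 8, 0]].
Row 1: (-32)·-18 + (70)·y + (-18)·z = 0
Row 2: (-18)·-18 + (39)·y + (-9)·z = 0
Row 3: (-4)·-18 + (8)·y + (0)·z = 0
Solving gives y = -9, z = -3.
Check: G·(-18, -9, -3) = (18, 9, 3) = -1·(-18, -9, -3).

-9, -3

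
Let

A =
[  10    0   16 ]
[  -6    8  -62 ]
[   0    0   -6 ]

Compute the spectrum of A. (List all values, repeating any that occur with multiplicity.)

-6, 8, 10

Compute the characteristic polynomial p(lambda) = det(lambda·I - A).
Cofactor expansion gives p(lambda) = lambda^3 - 12·lambda^2 - 28·lambda + 480.
Rational-root test: lambda = -6 gives p(-6) = 0.
Factor out (lambda + 6): p(lambda) = (lambda + 6)·(lambda^2 - 18·lambda + 80).
The quadratic factors as (lambda - 8)·(lambda - 10).
Eigenvalues: -6, 8, 10.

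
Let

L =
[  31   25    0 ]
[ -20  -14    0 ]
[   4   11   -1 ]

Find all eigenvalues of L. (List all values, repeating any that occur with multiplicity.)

-1, 6, 11

Set up det(lambda·I - L) = 0.
Expanding the 3×3 determinant: p(lambda) = lambda^3 - 16·lambda^2 + 49·lambda + 66.
Try lambda = 6: p(6) = 0, so 6 is a root.
Dividing by (lambda - 6) leaves lambda^2 - 10·lambda - 11.
The quadratic factors as (lambda + 1)·(lambda - 11).
Eigenvalues: -1, 6, 11.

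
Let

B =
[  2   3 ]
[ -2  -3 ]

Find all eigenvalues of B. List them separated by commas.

det(B - rI) = (2 - r)(-3 - r) - (3)·(-2) = r^2 + r.
This factors as (r + 1)·r = 0.
Eigenvalues: -1, 0.

-1, 0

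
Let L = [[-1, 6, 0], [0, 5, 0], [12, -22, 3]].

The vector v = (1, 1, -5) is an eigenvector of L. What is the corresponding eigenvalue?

5

Compute Lv: L·(1, 1, -5) = (5, 5, -25).
Since Lv = λv, compare component 1: 5 = λ·1, so λ = 5.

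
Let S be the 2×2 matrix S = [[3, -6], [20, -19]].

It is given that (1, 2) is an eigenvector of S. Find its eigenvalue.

Compute Sv: S·(1, 2) = (-9, -18).
Since Sv = λv, compare component 1: -9 = λ·1, so λ = -9.

-9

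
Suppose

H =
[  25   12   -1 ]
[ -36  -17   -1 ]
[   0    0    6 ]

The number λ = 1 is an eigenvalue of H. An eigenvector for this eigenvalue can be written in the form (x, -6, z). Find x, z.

We need (H - 1I)v = 0.
H - 1I = [[24, 12, -1], [-36, -18, -1], [0, 0, 5]].
Row 1: (24)·x + (12)·-6 + (-1)·z = 0
Row 2: (-36)·x + (-18)·-6 + (-1)·z = 0
Row 3: (0)·x + (0)·-6 + (5)·z = 0
Solving gives x = 3, z = 0.
Check: H·(3, -6, 0) = (3, -6, 0) = 1·(3, -6, 0).

3, 0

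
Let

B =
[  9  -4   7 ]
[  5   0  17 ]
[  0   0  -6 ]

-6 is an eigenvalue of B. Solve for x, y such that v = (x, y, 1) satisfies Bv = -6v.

-1, -2

We need (B + 6I)v = 0.
B + 6I = [[15, -4, 7], [5, 6, 17], [0, 0, 0]].
Row 1: (15)·x + (-4)·y + (7)·1 = 0
Row 2: (5)·x + (6)·y + (17)·1 = 0
Row 3: (0)·x + (0)·y + (0)·1 = 0
Solving gives x = -1, y = -2.
Check: B·(-1, -2, 1) = (6, 12, -6) = -6·(-1, -2, 1).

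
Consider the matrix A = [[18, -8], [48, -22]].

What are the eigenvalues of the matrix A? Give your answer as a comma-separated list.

det(A - λI) = (18 - λ)(-22 - λ) - (-8)·(48) = λ^2 + 4λ - 12.
This factors as (λ + 6)·(λ - 2) = 0.
Eigenvalues: -6, 2.

-6, 2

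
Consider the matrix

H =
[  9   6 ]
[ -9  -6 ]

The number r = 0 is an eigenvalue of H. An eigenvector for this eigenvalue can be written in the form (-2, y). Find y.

We need (H)v = 0.
H = [[9, 6], [-9, -6]].
Row 1: (9)·-2 + (6)·y = 0
Row 2: (-9)·-2 + (-6)·y = 0
Solving gives y = 3.
Check: H·(-2, 3) = (0, 0) = 0·(-2, 3).

3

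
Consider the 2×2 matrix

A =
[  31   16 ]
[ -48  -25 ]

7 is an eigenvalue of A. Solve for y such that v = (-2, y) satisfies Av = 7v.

3

We need (A - 7I)v = 0.
A - 7I = [[24, 16], [-48, -32]].
Row 1: (24)·-2 + (16)·y = 0
Row 2: (-48)·-2 + (-32)·y = 0
Solving gives y = 3.
Check: A·(-2, 3) = (-14, 21) = 7·(-2, 3).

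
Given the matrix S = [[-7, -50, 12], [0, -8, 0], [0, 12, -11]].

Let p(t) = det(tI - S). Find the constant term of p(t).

p(t) = t^3 + 26t^2 + 221t + 616.
The constant term is 616.

616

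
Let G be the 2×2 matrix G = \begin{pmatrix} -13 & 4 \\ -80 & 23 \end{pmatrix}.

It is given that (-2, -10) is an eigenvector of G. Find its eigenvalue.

Compute Gv: G·(-2, -10) = (-14, -70).
Since Gv = λv, compare component 1: -14 = λ·-2, so λ = 7.

7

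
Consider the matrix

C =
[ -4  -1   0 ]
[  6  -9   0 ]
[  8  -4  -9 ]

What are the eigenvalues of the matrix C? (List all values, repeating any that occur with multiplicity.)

-9, -7, -6

The characteristic polynomial is p(μ) = det(μI - C).
Expanding along the first row, p(μ) = μ^3 + 22μ^2 + 159μ + 378.
Since p(-6) = 0, μ = -6 is a root.
Factor out (μ + 6): p(μ) = (μ + 6)·(μ^2 + 16μ + 63).
The quadratic factors as (μ + 9)·(μ + 7).
Eigenvalues: -9, -7, -6.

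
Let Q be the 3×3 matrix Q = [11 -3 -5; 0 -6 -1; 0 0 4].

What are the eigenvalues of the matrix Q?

-6, 4, 11

Q is upper triangular, so its eigenvalues are the diagonal entries.
Diagonal: 11, -6, 4.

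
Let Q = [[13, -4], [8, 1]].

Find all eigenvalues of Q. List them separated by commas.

5, 9

det(Q - lambda·I) = (13 - lambda)(1 - lambda) - (-4)·(8) = lambda^2 - 14·lambda + 45.
This factors as (lambda - 5)·(lambda - 9) = 0.
Eigenvalues: 5, 9.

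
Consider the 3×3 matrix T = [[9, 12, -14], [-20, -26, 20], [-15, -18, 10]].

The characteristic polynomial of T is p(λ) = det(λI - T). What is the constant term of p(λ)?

p(λ) = λ^3 + 7λ^2 - 14λ - 120.
The constant term is -120.

-120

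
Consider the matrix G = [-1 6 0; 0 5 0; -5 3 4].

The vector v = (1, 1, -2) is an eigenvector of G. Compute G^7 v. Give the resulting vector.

(78125, 78125, -156250)

First find the eigenvalue: Gv = (5, 5, -10) = 5·(1, 1, -2), so λ = 5.
Then G^7 v = λ^7·v = 5^7·(1, 1, -2) = 78125·(1, 1, -2) = (78125, 78125, -156250).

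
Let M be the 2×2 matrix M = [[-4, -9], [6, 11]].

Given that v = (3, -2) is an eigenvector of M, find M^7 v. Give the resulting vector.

(384, -256)

First find the eigenvalue: Mv = (6, -4) = 2·(3, -2), so λ = 2.
Then M^7 v = λ^7·v = 2^7·(3, -2) = 128·(3, -2) = (384, -256).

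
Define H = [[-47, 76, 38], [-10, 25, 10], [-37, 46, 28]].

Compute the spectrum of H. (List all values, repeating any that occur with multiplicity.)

-9, 5, 10

The characteristic polynomial is p(lambda) = det(lambda·I - H).
Cofactor expansion gives p(lambda) = lambda^3 - 6·lambda^2 - 85·lambda + 450.
Try lambda = 10: p(10) = 0, so 10 is a root.
Dividing by (lambda - 10) leaves lambda^2 + 4·lambda - 45.
The quadratic factors as (lambda + 9)·(lambda - 5).
Eigenvalues: -9, 5, 10.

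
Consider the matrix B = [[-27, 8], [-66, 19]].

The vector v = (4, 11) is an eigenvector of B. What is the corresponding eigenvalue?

-5

Compute Bv: B·(4, 11) = (-20, -55).
Since Bv = λv, compare component 1: -20 = λ·4, so λ = -5.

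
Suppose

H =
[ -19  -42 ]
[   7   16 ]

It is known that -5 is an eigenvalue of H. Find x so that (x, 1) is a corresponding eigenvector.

We need (H + 5I)v = 0.
H + 5I = [[-14, -42], [7, 21]].
Row 1: (-14)·x + (-42)·1 = 0
Row 2: (7)·x + (21)·1 = 0
Solving gives x = -3.
Check: H·(-3, 1) = (15, -5) = -5·(-3, 1).

-3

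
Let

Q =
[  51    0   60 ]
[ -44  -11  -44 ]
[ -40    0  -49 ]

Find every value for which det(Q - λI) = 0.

Set up det(tI - Q) = 0.
Expanding along the first row, p(t) = t^3 + 9t^2 - 121t - 1089.
Since p(11) = 0, t = 11 is a root.
Dividing by (t - 11) leaves t^2 + 20t + 99.
The quadratic factors as (t + 11)·(t + 9).
Eigenvalues: -11, -9, 11.

-11, -9, 11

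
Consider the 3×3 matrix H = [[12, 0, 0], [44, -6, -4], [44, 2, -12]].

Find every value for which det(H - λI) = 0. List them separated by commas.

-10, -8, 12

The characteristic polynomial is p(λ) = det(λI - H).
Expanding the 3×3 determinant: p(λ) = λ^3 + 6λ^2 - 136λ - 960.
Try λ = -10: p(-10) = 0, so -10 is a root.
Dividing by (λ + 10) leaves λ^2 - 4λ - 96.
The quadratic factors as (λ + 8)·(λ - 12).
Eigenvalues: -10, -8, 12.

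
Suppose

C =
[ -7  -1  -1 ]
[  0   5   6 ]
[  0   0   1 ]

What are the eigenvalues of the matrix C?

-7, 1, 5

C is upper triangular, so its eigenvalues are the diagonal entries.
Diagonal: -7, 5, 1.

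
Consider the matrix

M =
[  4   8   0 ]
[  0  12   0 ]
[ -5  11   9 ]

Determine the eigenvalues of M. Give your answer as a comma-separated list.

Set up det(lambda·I - M) = 0.
Cofactor expansion gives p(lambda) = lambda^3 - 25·lambda^2 + 192·lambda - 432.
Since p(4) = 0, lambda = 4 is a root.
Factor out (lambda - 4): p(lambda) = (lambda - 4)·(lambda^2 - 21·lambda + 108).
The quadratic factors as (lambda - 9)·(lambda - 12).
Eigenvalues: 4, 9, 12.

4, 9, 12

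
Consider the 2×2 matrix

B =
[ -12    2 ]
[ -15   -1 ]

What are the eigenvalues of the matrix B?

det(B - tI) = (-12 - t)(-1 - t) - (2)·(-15) = t^2 + 13t + 42.
This factors as (t + 7)·(t + 6) = 0.
Eigenvalues: -7, -6.

-7, -6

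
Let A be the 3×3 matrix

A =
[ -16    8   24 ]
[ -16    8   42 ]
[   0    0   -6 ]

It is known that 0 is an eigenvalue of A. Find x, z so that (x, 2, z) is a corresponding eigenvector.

1, 0

We need (A)v = 0.
A = [[-16, 8, 24], [-16, 8, 42], [0, 0, -6]].
Row 1: (-16)·x + (8)·2 + (24)·z = 0
Row 2: (-16)·x + (8)·2 + (42)·z = 0
Row 3: (0)·x + (0)·2 + (-6)·z = 0
Solving gives x = 1, z = 0.
Check: A·(1, 2, 0) = (0, 0, 0) = 0·(1, 2, 0).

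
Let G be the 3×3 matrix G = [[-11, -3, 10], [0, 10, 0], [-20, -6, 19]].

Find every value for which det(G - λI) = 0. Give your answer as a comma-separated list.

-1, 9, 10

Compute the characteristic polynomial p(μ) = det(μI - G).
Expanding the 3×3 determinant: p(μ) = μ^3 - 18μ^2 + 71μ + 90.
Rational-root test: μ = 10 gives p(10) = 0.
Dividing by (μ - 10) leaves μ^2 - 8μ - 9.
The quadratic factors as (μ + 1)·(μ - 9).
Eigenvalues: -1, 9, 10.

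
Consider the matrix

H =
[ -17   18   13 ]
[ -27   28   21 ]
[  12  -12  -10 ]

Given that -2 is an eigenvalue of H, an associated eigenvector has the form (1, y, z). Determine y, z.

3, -3

We need (H + 2I)v = 0.
H + 2I = [[-15, 18, 13], [-27, 30, 21], [12, -12, -8]].
Row 1: (-15)·1 + (18)·y + (13)·z = 0
Row 2: (-27)·1 + (30)·y + (21)·z = 0
Row 3: (12)·1 + (-12)·y + (-8)·z = 0
Solving gives y = 3, z = -3.
Check: H·(1, 3, -3) = (-2, -6, 6) = -2·(1, 3, -3).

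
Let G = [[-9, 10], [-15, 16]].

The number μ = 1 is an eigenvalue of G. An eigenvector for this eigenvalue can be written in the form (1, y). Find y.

1

We need (G - 1I)v = 0.
G - 1I = [[-10, 10], [-15, 15]].
Row 1: (-10)·1 + (10)·y = 0
Row 2: (-15)·1 + (15)·y = 0
Solving gives y = 1.
Check: G·(1, 1) = (1, 1) = 1·(1, 1).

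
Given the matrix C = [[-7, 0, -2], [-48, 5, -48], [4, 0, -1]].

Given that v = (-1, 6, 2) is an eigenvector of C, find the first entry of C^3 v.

27

First find the eigenvalue: Cv = (3, -18, -6) = -3·(-1, 6, 2), so λ = -3.
Then C^3 v = λ^3·v = (-3)^3·(-1, 6, 2) = -27·(-1, 6, 2) = (27, -162, -54).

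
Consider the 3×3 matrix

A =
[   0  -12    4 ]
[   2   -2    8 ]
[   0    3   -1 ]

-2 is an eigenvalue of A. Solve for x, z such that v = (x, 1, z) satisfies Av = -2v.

12, -3

We need (A + 2I)v = 0.
A + 2I = [[2, -12, 4], [2, 0, 8], [0, 3, 1]].
Row 1: (2)·x + (-12)·1 + (4)·z = 0
Row 2: (2)·x + (0)·1 + (8)·z = 0
Row 3: (0)·x + (3)·1 + (1)·z = 0
Solving gives x = 12, z = -3.
Check: A·(12, 1, -3) = (-24, -2, 6) = -2·(12, 1, -3).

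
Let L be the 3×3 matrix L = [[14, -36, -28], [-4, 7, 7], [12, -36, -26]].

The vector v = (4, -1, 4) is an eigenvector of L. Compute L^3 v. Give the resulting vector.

(-500, 125, -500)

First find the eigenvalue: Lv = (-20, 5, -20) = -5·(4, -1, 4), so λ = -5.
Then L^3 v = λ^3·v = (-5)^3·(4, -1, 4) = -125·(4, -1, 4) = (-500, 125, -500).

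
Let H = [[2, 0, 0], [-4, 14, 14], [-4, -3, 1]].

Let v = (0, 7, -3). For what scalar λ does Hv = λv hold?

Compute Hv: H·(0, 7, -3) = (0, 56, -24).
Since Hv = λv, compare component 2: 56 = λ·7, so λ = 8.

8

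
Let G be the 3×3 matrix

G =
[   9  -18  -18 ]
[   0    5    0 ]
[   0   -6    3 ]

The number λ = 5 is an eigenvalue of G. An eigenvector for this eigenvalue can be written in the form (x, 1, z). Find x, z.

-9, -3

We need (G - 5I)v = 0.
G - 5I = [[4, -18, -18], [0, 0, 0], [0, -6, -2]].
Row 1: (4)·x + (-18)·1 + (-18)·z = 0
Row 2: (0)·x + (0)·1 + (0)·z = 0
Row 3: (0)·x + (-6)·1 + (-2)·z = 0
Solving gives x = -9, z = -3.
Check: G·(-9, 1, -3) = (-45, 5, -15) = 5·(-9, 1, -3).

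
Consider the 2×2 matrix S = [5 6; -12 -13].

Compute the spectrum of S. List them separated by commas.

det(S - λI) = (5 - λ)(-13 - λ) - (6)·(-12) = λ^2 + 8λ + 7.
This factors as (λ + 7)·(λ + 1) = 0.
Eigenvalues: -7, -1.

-7, -1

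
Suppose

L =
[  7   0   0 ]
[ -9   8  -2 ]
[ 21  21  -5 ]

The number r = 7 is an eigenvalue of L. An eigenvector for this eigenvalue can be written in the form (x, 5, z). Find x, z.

-1, 7

We need (L - 7I)v = 0.
L - 7I = [[0, 0, 0], [-9, 1, -2], [21, 21, -12]].
Row 1: (0)·x + (0)·5 + (0)·z = 0
Row 2: (-9)·x + (1)·5 + (-2)·z = 0
Row 3: (21)·x + (21)·5 + (-12)·z = 0
Solving gives x = -1, z = 7.
Check: L·(-1, 5, 7) = (-7, 35, 49) = 7·(-1, 5, 7).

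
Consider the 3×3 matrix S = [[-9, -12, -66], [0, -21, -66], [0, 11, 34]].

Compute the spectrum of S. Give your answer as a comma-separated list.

-9, 1, 12

The characteristic polynomial is p(lambda) = det(lambda·I - S).
Expanding along the first row, p(lambda) = lambda^3 - 4·lambda^2 - 105·lambda + 108.
Since p(-9) = 0, lambda = -9 is a root.
Factor out (lambda + 9): p(lambda) = (lambda + 9)·(lambda^2 - 13·lambda + 12).
The quadratic factors as (lambda - 1)·(lambda - 12).
Eigenvalues: -9, 1, 12.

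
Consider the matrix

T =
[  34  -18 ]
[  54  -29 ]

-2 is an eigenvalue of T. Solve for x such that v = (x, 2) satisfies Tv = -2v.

1

We need (T + 2I)v = 0.
T + 2I = [[36, -18], [54, -27]].
Row 1: (36)·x + (-18)·2 = 0
Row 2: (54)·x + (-27)·2 = 0
Solving gives x = 1.
Check: T·(1, 2) = (-2, -4) = -2·(1, 2).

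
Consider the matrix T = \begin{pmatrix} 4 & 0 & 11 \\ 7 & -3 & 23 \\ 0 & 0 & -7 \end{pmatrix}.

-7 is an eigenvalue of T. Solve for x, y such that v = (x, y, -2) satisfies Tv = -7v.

We need (T + 7I)v = 0.
T + 7I = [[11, 0, 11], [7, 4, 23], [0, 0, 0]].
Row 1: (11)·x + (0)·y + (11)·-2 = 0
Row 2: (7)·x + (4)·y + (23)·-2 = 0
Row 3: (0)·x + (0)·y + (0)·-2 = 0
Solving gives x = 2, y = 8.
Check: T·(2, 8, -2) = (-14, -56, 14) = -7·(2, 8, -2).

2, 8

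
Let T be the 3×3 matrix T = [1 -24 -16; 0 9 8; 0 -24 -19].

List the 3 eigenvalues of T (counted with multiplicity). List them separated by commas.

The characteristic polynomial is p(t) = det(tI - T).
Expanding along the first row, p(t) = t^3 + 9t^2 + 11t - 21.
Since p(1) = 0, t = 1 is a root.
Factor out (t - 1): p(t) = (t - 1)·(t^2 + 10t + 21).
The quadratic factors as (t + 7)·(t + 3).
Eigenvalues: -7, -3, 1.

-7, -3, 1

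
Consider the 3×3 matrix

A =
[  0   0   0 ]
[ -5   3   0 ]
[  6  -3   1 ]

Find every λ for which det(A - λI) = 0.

A is lower triangular, so its eigenvalues are the diagonal entries.
Diagonal: 0, 3, 1.

0, 1, 3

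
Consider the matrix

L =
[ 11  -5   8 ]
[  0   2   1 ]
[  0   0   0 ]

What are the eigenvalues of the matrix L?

L is upper triangular, so its eigenvalues are the diagonal entries.
Diagonal: 11, 2, 0.

0, 2, 11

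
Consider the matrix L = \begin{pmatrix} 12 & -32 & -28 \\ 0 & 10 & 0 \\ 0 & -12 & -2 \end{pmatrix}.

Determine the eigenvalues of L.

Set up det(lambda·I - L) = 0.
Expanding along the first row, p(lambda) = lambda^3 - 20·lambda^2 + 76·lambda + 240.
Since p(-2) = 0, lambda = -2 is a root.
Factor out (lambda + 2): p(lambda) = (lambda + 2)·(lambda^2 - 22·lambda + 120).
The quadratic factors as (lambda - 10)·(lambda - 12).
Eigenvalues: -2, 10, 12.

-2, 10, 12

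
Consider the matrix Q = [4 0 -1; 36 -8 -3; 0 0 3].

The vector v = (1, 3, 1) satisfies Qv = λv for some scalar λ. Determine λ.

3

Compute Qv: Q·(1, 3, 1) = (3, 9, 3).
Since Qv = λv, compare component 1: 3 = λ·1, so λ = 3.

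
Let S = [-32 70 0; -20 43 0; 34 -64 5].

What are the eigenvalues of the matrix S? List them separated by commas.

The characteristic polynomial is p(λ) = det(λI - S).
Cofactor expansion gives p(λ) = λ^3 - 16λ^2 + 79λ - 120.
Rational-root test: λ = 5 gives p(5) = 0.
Dividing by (λ - 5) leaves λ^2 - 11λ + 24.
The quadratic factors as (λ - 3)·(λ - 8).
Eigenvalues: 3, 5, 8.

3, 5, 8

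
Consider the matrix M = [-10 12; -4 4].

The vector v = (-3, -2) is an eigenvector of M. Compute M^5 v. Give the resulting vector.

(96, 64)

First find the eigenvalue: Mv = (6, 4) = -2·(-3, -2), so λ = -2.
Then M^5 v = λ^5·v = (-2)^5·(-3, -2) = -32·(-3, -2) = (96, 64).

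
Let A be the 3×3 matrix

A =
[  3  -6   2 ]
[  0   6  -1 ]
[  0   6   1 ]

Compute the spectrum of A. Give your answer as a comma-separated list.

The characteristic polynomial is p(r) = det(rI - A).
Expanding along the first row, p(r) = r^3 - 10r^2 + 33r - 36.
Try r = 4: p(4) = 0, so 4 is a root.
Dividing by (r - 4) leaves r^2 - 6r + 9.
The quadratic factor is (r - 3)^2.
Eigenvalues: 3, 3, 4.

3, 3, 4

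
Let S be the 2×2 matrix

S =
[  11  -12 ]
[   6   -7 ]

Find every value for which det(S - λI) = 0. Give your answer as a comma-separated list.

det(S - μI) = (11 - μ)(-7 - μ) - (-12)·(6) = μ^2 - 4μ - 5.
This factors as (μ + 1)·(μ - 5) = 0.
Eigenvalues: -1, 5.

-1, 5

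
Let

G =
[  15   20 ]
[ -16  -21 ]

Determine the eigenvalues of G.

det(G - λI) = (15 - λ)(-21 - λ) - (20)·(-16) = λ^2 + 6λ + 5.
This factors as (λ + 5)·(λ + 1) = 0.
Eigenvalues: -5, -1.

-5, -1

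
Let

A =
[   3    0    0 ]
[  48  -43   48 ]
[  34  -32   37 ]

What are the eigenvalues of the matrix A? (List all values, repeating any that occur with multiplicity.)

Compute the characteristic polynomial p(μ) = det(μI - A).
Cofactor expansion gives p(μ) = μ^3 + 3μ^2 - 73μ + 165.
Since p(-11) = 0, μ = -11 is a root.
Factor out (μ + 11): p(μ) = (μ + 11)·(μ^2 - 8μ + 15).
The quadratic factors as (μ - 3)·(μ - 5).
Eigenvalues: -11, 3, 5.

-11, 3, 5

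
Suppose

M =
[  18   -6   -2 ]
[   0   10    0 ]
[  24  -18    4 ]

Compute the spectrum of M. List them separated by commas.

Compute the characteristic polynomial p(lambda) = det(lambda·I - M).
Expanding along the first row, p(lambda) = lambda^3 - 32·lambda^2 + 340·lambda - 1200.
Try lambda = 10: p(10) = 0, so 10 is a root.
Factor out (lambda - 10): p(lambda) = (lambda - 10)·(lambda^2 - 22·lambda + 120).
The quadratic factors as (lambda - 10)·(lambda - 12).
Eigenvalues: 10, 10, 12.

10, 10, 12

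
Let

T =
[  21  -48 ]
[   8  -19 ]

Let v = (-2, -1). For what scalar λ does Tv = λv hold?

-3

Compute Tv: T·(-2, -1) = (6, 3).
Since Tv = λv, compare component 1: 6 = λ·-2, so λ = -3.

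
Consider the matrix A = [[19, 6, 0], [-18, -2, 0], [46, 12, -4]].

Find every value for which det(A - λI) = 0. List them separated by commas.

The characteristic polynomial is p(t) = det(tI - A).
Expanding along the first row, p(t) = t^3 - 13t^2 + 2t + 280.
Rational-root test: t = -4 gives p(-4) = 0.
Factor out (t + 4): p(t) = (t + 4)·(t^2 - 17t + 70).
The quadratic factors as (t - 7)·(t - 10).
Eigenvalues: -4, 7, 10.

-4, 7, 10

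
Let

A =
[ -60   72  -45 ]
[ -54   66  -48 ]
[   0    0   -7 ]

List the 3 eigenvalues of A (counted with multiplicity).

Set up det(λI - A) = 0.
Cofactor expansion gives p(λ) = λ^3 + λ^2 - 114λ - 504.
Try λ = 12: p(12) = 0, so 12 is a root.
Factor out (λ - 12): p(λ) = (λ - 12)·(λ^2 + 13λ + 42).
The quadratic factors as (λ + 7)·(λ + 6).
Eigenvalues: -7, -6, 12.

-7, -6, 12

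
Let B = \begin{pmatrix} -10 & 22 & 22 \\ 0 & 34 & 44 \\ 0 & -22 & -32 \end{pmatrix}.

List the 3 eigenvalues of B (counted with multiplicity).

-10, -10, 12

Compute the characteristic polynomial p(r) = det(rI - B).
Cofactor expansion gives p(r) = r^3 + 8r^2 - 140r - 1200.
Rational-root test: r = 12 gives p(12) = 0.
Factor out (r - 12): p(r) = (r - 12)·(r^2 + 20r + 100).
The quadratic factor is (r + 10)^2.
Eigenvalues: -10, -10, 12.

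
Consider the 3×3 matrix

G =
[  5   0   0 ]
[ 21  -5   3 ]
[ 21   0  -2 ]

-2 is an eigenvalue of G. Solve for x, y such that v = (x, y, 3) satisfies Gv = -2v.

We need (G + 2I)v = 0.
G + 2I = [[7, 0, 0], [21, -3, 3], [21, 0, 0]].
Row 1: (7)·x + (0)·y + (0)·3 = 0
Row 2: (21)·x + (-3)·y + (3)·3 = 0
Row 3: (21)·x + (0)·y + (0)·3 = 0
Solving gives x = 0, y = 3.
Check: G·(0, 3, 3) = (0, -6, -6) = -2·(0, 3, 3).

0, 3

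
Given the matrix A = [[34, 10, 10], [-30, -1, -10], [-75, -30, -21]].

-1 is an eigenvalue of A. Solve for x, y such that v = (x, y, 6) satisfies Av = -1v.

We need (A + 1I)v = 0.
A + 1I = [[35, 10, 10], [-30, 0, -10], [-75, -30, -20]].
Row 1: (35)·x + (10)·y + (10)·6 = 0
Row 2: (-30)·x + (0)·y + (-10)·6 = 0
Row 3: (-75)·x + (-30)·y + (-20)·6 = 0
Solving gives x = -2, y = 1.
Check: A·(-2, 1, 6) = (2, -1, -6) = -1·(-2, 1, 6).

-2, 1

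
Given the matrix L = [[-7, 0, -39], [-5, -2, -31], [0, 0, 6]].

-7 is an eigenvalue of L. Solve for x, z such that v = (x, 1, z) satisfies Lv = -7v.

1, 0

We need (L + 7I)v = 0.
L + 7I = [[0, 0, -39], [-5, 5, -31], [0, 0, 13]].
Row 1: (0)·x + (0)·1 + (-39)·z = 0
Row 2: (-5)·x + (5)·1 + (-31)·z = 0
Row 3: (0)·x + (0)·1 + (13)·z = 0
Solving gives x = 1, z = 0.
Check: L·(1, 1, 0) = (-7, -7, 0) = -7·(1, 1, 0).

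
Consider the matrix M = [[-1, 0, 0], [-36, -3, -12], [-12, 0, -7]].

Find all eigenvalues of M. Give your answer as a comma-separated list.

The characteristic polynomial is p(r) = det(rI - M).
Cofactor expansion gives p(r) = r^3 + 11r^2 + 31r + 21.
Since p(-1) = 0, r = -1 is a root.
Dividing by (r + 1) leaves r^2 + 10r + 21.
The quadratic factors as (r + 7)·(r + 3).
Eigenvalues: -7, -3, -1.

-7, -3, -1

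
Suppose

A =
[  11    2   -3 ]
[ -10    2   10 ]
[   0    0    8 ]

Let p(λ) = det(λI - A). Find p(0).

p(0) = det(0·I − A) = det(−A) = (−1)^3·det(A).
det(A) = 336, so p(0) = -336.

-336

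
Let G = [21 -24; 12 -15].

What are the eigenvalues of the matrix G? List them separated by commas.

-3, 9

det(G - μI) = (21 - μ)(-15 - μ) - (-24)·(12) = μ^2 - 6μ - 27.
This factors as (μ + 3)·(μ - 9) = 0.
Eigenvalues: -3, 9.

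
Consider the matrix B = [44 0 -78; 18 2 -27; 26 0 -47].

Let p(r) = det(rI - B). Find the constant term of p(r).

80

p(r) = r^3 + r^2 - 46r + 80.
The constant term is 80.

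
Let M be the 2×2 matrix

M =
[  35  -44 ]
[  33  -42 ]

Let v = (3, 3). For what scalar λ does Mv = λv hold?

Compute Mv: M·(3, 3) = (-27, -27).
Since Mv = λv, compare component 1: -27 = λ·3, so λ = -9.

-9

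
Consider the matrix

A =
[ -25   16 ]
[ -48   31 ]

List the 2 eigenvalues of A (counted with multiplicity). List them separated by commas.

det(A - λI) = (-25 - λ)(31 - λ) - (16)·(-48) = λ^2 - 6λ - 7.
This factors as (λ + 1)·(λ - 7) = 0.
Eigenvalues: -1, 7.

-1, 7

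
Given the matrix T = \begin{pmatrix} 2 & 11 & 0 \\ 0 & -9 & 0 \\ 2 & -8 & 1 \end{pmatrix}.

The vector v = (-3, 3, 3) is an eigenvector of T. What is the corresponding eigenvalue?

Compute Tv: T·(-3, 3, 3) = (27, -27, -27).
Since Tv = λv, compare component 1: 27 = λ·-3, so λ = -9.

-9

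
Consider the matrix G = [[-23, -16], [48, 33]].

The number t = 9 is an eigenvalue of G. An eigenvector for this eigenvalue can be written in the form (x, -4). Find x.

We need (G - 9I)v = 0.
G - 9I = [[-32, -16], [48, 24]].
Row 1: (-32)·x + (-16)·-4 = 0
Row 2: (48)·x + (24)·-4 = 0
Solving gives x = 2.
Check: G·(2, -4) = (18, -36) = 9·(2, -4).

2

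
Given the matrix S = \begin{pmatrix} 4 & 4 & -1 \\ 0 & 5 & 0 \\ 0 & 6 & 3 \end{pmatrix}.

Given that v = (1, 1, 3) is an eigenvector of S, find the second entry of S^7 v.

78125

First find the eigenvalue: Sv = (5, 5, 15) = 5·(1, 1, 3), so λ = 5.
Then S^7 v = λ^7·v = 5^7·(1, 1, 3) = 78125·(1, 1, 3) = (78125, 78125, 234375).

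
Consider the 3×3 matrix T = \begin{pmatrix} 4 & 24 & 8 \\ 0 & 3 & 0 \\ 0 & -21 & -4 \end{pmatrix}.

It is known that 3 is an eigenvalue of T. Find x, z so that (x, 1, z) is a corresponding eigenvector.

0, -3

We need (T - 3I)v = 0.
T - 3I = [[1, 24, 8], [0, 0, 0], [0, -21, -7]].
Row 1: (1)·x + (24)·1 + (8)·z = 0
Row 2: (0)·x + (0)·1 + (0)·z = 0
Row 3: (0)·x + (-21)·1 + (-7)·z = 0
Solving gives x = 0, z = -3.
Check: T·(0, 1, -3) = (0, 3, -9) = 3·(0, 1, -3).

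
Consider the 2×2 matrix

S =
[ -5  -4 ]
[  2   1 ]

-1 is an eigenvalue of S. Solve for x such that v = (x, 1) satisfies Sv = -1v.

We need (S + 1I)v = 0.
S + 1I = [[-4, -4], [2, 2]].
Row 1: (-4)·x + (-4)·1 = 0
Row 2: (2)·x + (2)·1 = 0
Solving gives x = -1.
Check: S·(-1, 1) = (1, -1) = -1·(-1, 1).

-1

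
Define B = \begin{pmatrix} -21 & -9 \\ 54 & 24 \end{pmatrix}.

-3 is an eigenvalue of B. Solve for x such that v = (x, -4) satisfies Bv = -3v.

2

We need (B + 3I)v = 0.
B + 3I = [[-18, -9], [54, 27]].
Row 1: (-18)·x + (-9)·-4 = 0
Row 2: (54)·x + (27)·-4 = 0
Solving gives x = 2.
Check: B·(2, -4) = (-6, 12) = -3·(2, -4).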